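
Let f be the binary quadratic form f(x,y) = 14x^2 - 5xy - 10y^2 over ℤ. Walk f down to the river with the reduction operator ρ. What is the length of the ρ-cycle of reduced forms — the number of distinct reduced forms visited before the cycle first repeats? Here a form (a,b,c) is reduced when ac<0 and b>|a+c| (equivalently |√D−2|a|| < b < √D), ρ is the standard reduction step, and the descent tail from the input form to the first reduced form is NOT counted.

D = 585, ⌊√D⌋ = 24
descent: ρ → (-10,5,14)  [lands on river]
river: ρ → (14,23,-1)
river: ρ → (-1,23,14)
river: ρ → (14,5,-10)
river: ρ → (-10,15,9)
river: ρ → (9,21,-4)
river: ρ → (-4,19,14)
river: ρ → (14,9,-9)
river: ρ → (-9,9,14)
river: ρ → (14,19,-4)
river: ρ → (-4,21,9)
river: ρ → (9,15,-10)
ρ-cycle length = 12 (tail of 1 descent step not counted)

12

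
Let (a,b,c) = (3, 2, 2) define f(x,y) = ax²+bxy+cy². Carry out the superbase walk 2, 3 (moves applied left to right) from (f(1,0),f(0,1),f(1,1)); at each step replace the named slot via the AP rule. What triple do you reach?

start (3,2,7) = (f(1,0),f(0,1),f(1,1))
replace slot 2: 2·(3+7) − 2 = 18 → (3,18,7)
replace slot 3: 2·(3+18) − 7 = 35 → (3,18,35)

3,18,35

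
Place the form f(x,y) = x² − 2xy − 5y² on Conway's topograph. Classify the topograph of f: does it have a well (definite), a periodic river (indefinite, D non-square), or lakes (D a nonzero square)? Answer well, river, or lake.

D = b²−4ac = (-2)² − 4·1·(-5) = 24
D > 0 non-square ⇒ indefinite ⇒ periodic river

river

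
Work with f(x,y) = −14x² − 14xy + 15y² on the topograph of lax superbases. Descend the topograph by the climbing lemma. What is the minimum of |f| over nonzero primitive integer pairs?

descent: ρ → (15,14,-14)  [lands on river]
river: ρ → (-14,14,15)
river: ρ → (15,16,-13)
river: ρ → (-13,10,18)
river: ρ → (18,26,-5)
river: ρ → (-5,24,23)
river: ρ → (23,22,-6)
river: ρ → (-6,26,15)
river: ρ → (15,4,-17)
river: ρ → (-17,30,2)
river: ρ → (2,30,-17)
river: ρ → (-17,4,15)
river: ρ → (15,26,-6)
river: ρ → (-6,22,23)
river: ρ → (23,24,-5)
river: ρ → (-5,26,18)
river: ρ → (18,10,-13)
river: ρ → (-13,16,15)
closes: descent 1, river 18
min |a| on river = 2

2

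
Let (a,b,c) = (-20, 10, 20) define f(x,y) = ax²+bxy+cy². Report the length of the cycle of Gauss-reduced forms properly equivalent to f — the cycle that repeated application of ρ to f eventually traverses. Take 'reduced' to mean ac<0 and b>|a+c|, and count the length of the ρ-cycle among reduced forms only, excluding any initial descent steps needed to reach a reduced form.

D = 1700, ⌊√D⌋ = 41
river: ρ → (20,30,-10)
river: ρ → (-10,30,20)
river: ρ → (20,10,-20)
river: ρ → (-20,30,10)
river: ρ → (10,30,-20)
river: ρ → (-20,10,20)
ρ-cycle length = 6 (tail of 0 descent steps not counted)

6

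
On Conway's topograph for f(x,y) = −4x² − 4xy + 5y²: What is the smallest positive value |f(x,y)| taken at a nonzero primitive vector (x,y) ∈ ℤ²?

descent: ρ → (5,4,-4)  [lands on river]
river: ρ → (-4,4,5)
river: ρ → (5,6,-3)
river: ρ → (-3,6,5)
closes: descent 1, river 4
min |a| on river = 3

3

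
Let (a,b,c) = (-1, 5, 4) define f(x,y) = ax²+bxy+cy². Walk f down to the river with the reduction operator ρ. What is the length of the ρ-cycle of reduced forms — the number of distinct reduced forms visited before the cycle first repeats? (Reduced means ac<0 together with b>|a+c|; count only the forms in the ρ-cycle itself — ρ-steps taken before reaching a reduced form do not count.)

D = 41, ⌊√D⌋ = 6
river: ρ → (4,3,-2)
river: ρ → (-2,5,2)
river: ρ → (2,3,-4)
river: ρ → (-4,5,1)
river: ρ → (1,5,-4)
river: ρ → (-4,3,2)
river: ρ → (2,5,-2)
river: ρ → (-2,3,4)
river: ρ → (4,5,-1)
river: ρ → (-1,5,4)
ρ-cycle length = 10 (tail of 0 descent steps not counted)

10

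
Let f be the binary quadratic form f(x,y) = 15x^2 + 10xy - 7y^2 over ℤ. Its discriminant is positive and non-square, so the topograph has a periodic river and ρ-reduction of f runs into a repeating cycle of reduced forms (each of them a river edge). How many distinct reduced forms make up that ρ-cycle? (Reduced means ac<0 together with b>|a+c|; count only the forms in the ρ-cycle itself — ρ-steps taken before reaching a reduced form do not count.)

D = 520, ⌊√D⌋ = 22
river: ρ → (-7,18,7)
river: ρ → (7,10,-15)
river: ρ → (-15,20,2)
river: ρ → (2,20,-15)
river: ρ → (-15,10,7)
river: ρ → (7,18,-7)
river: ρ → (-7,10,15)
river: ρ → (15,20,-2)
river: ρ → (-2,20,15)
river: ρ → (15,10,-7)
ρ-cycle length = 10 (tail of 0 descent steps not counted)

10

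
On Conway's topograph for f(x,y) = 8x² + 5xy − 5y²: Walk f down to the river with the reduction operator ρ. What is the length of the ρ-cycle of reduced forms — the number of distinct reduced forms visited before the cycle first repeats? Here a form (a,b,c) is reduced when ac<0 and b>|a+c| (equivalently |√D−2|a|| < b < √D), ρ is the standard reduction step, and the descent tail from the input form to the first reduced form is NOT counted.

D = 185, ⌊√D⌋ = 13
river: ρ → (-5,5,8)
river: ρ → (8,11,-2)
river: ρ → (-2,13,2)
river: ρ → (2,11,-8)
river: ρ → (-8,5,5)
river: ρ → (5,5,-8)
river: ρ → (-8,11,2)
river: ρ → (2,13,-2)
river: ρ → (-2,11,8)
river: ρ → (8,5,-5)
ρ-cycle length = 10 (tail of 0 descent steps not counted)

10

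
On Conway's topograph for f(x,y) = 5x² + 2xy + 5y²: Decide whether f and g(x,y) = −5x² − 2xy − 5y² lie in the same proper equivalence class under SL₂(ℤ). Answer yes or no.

D₁ = -96, D₂ = -96
f: reduced (well bottom): (5,2,5) with a≤c, −a<b≤a
g is negative-definite; reduce −g:
−g: reduced (well bottom): (5,2,5) with a≤c, −a<b≤a
flip sign back: reduced form of g is (-5,-2,-5)
reduced forms (5, 2, 5) vs (-5, -2, -5) ⇒ inequivalent

no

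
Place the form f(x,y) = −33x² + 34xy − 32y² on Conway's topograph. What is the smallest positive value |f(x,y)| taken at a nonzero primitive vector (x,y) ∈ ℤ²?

translate: b→32 (≡-34 mod 66), so (33,-34,32)→(33,32,31)
flip: (33,32,31)→(31,-32,33)
translate: b→30 (≡-32 mod 62), so (31,-32,33)→(31,30,32)
reduced (well bottom): (31,30,32) with a≤c, −a<b≤a
well minimum |f| = |-31| = 31 (negative-definite)

31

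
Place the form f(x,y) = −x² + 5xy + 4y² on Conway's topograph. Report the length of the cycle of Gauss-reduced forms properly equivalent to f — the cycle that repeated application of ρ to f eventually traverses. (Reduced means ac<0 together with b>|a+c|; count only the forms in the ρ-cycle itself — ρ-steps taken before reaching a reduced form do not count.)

D = 41, ⌊√D⌋ = 6
river: ρ → (4,3,-2)
river: ρ → (-2,5,2)
river: ρ → (2,3,-4)
river: ρ → (-4,5,1)
river: ρ → (1,5,-4)
river: ρ → (-4,3,2)
river: ρ → (2,5,-2)
river: ρ → (-2,3,4)
river: ρ → (4,5,-1)
river: ρ → (-1,5,4)
ρ-cycle length = 10 (tail of 0 descent steps not counted)

10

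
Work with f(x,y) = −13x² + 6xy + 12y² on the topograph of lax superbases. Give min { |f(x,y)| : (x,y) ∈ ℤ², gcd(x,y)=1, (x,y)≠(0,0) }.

river: ρ → (12,18,-7)
river: ρ → (-7,24,3)
river: ρ → (3,24,-7)
river: ρ → (-7,18,12)
river: ρ → (12,6,-13)
river: ρ → (-13,20,5)
river: ρ → (5,20,-13)
river: ρ → (-13,6,12)
closes: descent 0, river 8
min |a| on river = 3

3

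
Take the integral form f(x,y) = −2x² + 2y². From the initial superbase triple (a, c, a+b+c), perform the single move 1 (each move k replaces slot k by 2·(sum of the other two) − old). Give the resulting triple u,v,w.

start (-2,2,0) = (f(1,0),f(0,1),f(1,1))
replace slot 1: 2·(2+0) − (-2) = 6 → (6,2,0)

6,2,0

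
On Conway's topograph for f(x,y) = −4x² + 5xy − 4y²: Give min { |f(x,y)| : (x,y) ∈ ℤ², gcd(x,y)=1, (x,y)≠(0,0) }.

translate: b→3 (≡-5 mod 8), so (4,-5,4)→(4,3,3)
flip: (4,3,3)→(3,-3,4)
translate: b→3 (≡-3 mod 6), so (3,-3,4)→(3,3,4)
reduced (well bottom): (3,3,4) with a≤c, −a<b≤a
well minimum |f| = |-3| = 3 (negative-definite)

3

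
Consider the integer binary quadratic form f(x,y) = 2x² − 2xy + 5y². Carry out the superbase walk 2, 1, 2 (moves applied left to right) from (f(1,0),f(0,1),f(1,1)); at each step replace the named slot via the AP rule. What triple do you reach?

start (2,5,5) = (f(1,0),f(0,1),f(1,1))
replace slot 2: 2·(2+5) − 5 = 9 → (2,9,5)
replace slot 1: 2·(9+5) − 2 = 26 → (26,9,5)
replace slot 2: 2·(26+5) − 9 = 53 → (26,53,5)

26,53,5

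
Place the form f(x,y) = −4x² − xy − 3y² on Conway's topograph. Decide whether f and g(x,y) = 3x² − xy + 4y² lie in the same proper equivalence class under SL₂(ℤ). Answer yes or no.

D₁ = -47, D₂ = -47
f is negative-definite; reduce −f:
−f: flip: (4,1,3)→(3,-1,4)
−f: reduced (well bottom): (3,-1,4) with a≤c, −a<b≤a
flip sign back: reduced form of f is (-3,1,-4)
g: reduced (well bottom): (3,-1,4) with a≤c, −a<b≤a
reduced forms (-3, 1, -4) vs (3, -1, 4) ⇒ inequivalent

no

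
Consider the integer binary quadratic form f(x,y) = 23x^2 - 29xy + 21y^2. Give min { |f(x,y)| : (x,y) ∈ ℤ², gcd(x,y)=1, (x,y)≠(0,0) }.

translate: b→17 (≡-29 mod 46), so (23,-29,21)→(23,17,15)
flip: (23,17,15)→(15,-17,23)
translate: b→13 (≡-17 mod 30), so (15,-17,23)→(15,13,21)
reduced (well bottom): (15,13,21) with a≤c, −a<b≤a
well minimum = a = 15

15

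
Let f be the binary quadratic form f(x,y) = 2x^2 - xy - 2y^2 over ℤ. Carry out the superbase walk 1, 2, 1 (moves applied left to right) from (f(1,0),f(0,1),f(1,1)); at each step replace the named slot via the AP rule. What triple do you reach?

start (2,-2,-1) = (f(1,0),f(0,1),f(1,1))
replace slot 1: 2·((-2)+(-1)) − 2 = -8 → (-8,-2,-1)
replace slot 2: 2·((-8)+(-1)) − (-2) = -16 → (-8,-16,-1)
replace slot 1: 2·((-16)+(-1)) − (-8) = -26 → (-26,-16,-1)

-26,-16,-1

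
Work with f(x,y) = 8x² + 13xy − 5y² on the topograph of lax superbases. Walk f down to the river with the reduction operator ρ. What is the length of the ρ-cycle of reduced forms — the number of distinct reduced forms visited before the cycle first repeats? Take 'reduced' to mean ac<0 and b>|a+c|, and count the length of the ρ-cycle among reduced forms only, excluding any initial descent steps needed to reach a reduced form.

D = 329, ⌊√D⌋ = 18
river: ρ → (-5,17,2)
river: ρ → (2,15,-13)
river: ρ → (-13,11,4)
river: ρ → (4,13,-10)
river: ρ → (-10,7,7)
river: ρ → (7,7,-10)
river: ρ → (-10,13,4)
river: ρ → (4,11,-13)
river: ρ → (-13,15,2)
river: ρ → (2,17,-5)
river: ρ → (-5,13,8)
river: ρ → (8,3,-10)
river: ρ → (-10,17,1)
river: ρ → (1,17,-10)
river: ρ → (-10,3,8)
river: ρ → (8,13,-5)
ρ-cycle length = 16 (tail of 0 descent steps not counted)

16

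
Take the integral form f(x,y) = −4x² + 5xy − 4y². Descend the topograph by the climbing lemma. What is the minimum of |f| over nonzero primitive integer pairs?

translate: b→3 (≡-5 mod 8), so (4,-5,4)→(4,3,3)
flip: (4,3,3)→(3,-3,4)
translate: b→3 (≡-3 mod 6), so (3,-3,4)→(3,3,4)
reduced (well bottom): (3,3,4) with a≤c, −a<b≤a
well minimum |f| = |-3| = 3 (negative-definite)

3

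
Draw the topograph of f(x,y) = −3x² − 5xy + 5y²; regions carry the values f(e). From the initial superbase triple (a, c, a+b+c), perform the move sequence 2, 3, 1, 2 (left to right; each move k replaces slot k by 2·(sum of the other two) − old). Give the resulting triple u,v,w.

start (-3,5,-3) = (f(1,0),f(0,1),f(1,1))
replace slot 2: 2·((-3)+(-3)) − 5 = -17 → (-3,-17,-3)
replace slot 3: 2·((-3)+(-17)) − (-3) = -37 → (-3,-17,-37)
replace slot 1: 2·((-17)+(-37)) − (-3) = -105 → (-105,-17,-37)
replace slot 2: 2·((-105)+(-37)) − (-17) = -267 → (-105,-267,-37)

-105,-267,-37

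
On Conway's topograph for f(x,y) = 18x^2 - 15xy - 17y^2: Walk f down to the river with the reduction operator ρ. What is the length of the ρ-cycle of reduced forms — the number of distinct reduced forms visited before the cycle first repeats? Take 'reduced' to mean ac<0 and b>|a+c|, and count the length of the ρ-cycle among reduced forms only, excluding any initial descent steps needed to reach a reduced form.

D = 1449, ⌊√D⌋ = 38
descent: ρ → (-17,15,18)  [lands on river]
river: ρ → (18,21,-14)
river: ρ → (-14,35,4)
river: ρ → (4,37,-5)
river: ρ → (-5,33,18)
river: ρ → (18,3,-20)
river: ρ → (-20,37,1)
river: ρ → (1,37,-20)
river: ρ → (-20,3,18)
river: ρ → (18,33,-5)
river: ρ → (-5,37,4)
river: ρ → (4,35,-14)
river: ρ → (-14,21,18)
river: ρ → (18,15,-17)
river: ρ → (-17,19,16)
river: ρ → (16,13,-20)
river: ρ → (-20,27,9)
river: ρ → (9,27,-20)
river: ρ → (-20,13,16)
river: ρ → (16,19,-17)
ρ-cycle length = 20 (tail of 1 descent step not counted)

20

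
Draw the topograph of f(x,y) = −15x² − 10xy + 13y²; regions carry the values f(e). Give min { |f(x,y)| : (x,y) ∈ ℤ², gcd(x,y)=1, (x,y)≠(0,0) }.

descent: ρ → (13,10,-15)  [lands on river]
river: ρ → (-15,20,8)
river: ρ → (8,28,-3)
river: ρ → (-3,26,17)
river: ρ → (17,8,-12)
river: ρ → (-12,16,13)
closes: descent 1, river 6
min |a| on river = 3

3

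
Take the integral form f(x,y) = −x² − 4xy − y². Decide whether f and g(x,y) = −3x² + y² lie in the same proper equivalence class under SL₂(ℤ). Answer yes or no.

D₁ = 12, D₂ = 12
river cycle of f (length 2): (-1, 2, 2), (2, 2, -1)
river cycle of g (length 2): (1, 2, -2), (-2, 2, 1)
cycles differ ⇒ inequivalent

no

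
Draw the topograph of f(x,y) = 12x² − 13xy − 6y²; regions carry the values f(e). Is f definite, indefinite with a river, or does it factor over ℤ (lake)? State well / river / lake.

D = b²−4ac = (-13)² − 4·12·(-6) = 457
D > 0 non-square ⇒ indefinite ⇒ periodic river

river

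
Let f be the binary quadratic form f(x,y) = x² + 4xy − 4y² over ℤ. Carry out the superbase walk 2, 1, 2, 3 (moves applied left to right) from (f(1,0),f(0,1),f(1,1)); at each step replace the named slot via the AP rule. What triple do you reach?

start (1,-4,1) = (f(1,0),f(0,1),f(1,1))
replace slot 2: 2·(1+1) − (-4) = 8 → (1,8,1)
replace slot 1: 2·(8+1) − 1 = 17 → (17,8,1)
replace slot 2: 2·(17+1) − 8 = 28 → (17,28,1)
replace slot 3: 2·(17+28) − 1 = 89 → (17,28,89)

17,28,89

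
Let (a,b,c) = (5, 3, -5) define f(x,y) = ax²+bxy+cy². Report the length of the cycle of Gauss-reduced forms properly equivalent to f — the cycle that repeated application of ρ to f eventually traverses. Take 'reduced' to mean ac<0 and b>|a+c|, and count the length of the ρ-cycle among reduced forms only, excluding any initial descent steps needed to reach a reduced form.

D = 109, ⌊√D⌋ = 10
river: ρ → (-5,7,3)
river: ρ → (3,5,-7)
river: ρ → (-7,9,1)
river: ρ → (1,9,-7)
river: ρ → (-7,5,3)
river: ρ → (3,7,-5)
river: ρ → (-5,3,5)
river: ρ → (5,7,-3)
river: ρ → (-3,5,7)
river: ρ → (7,9,-1)
river: ρ → (-1,9,7)
river: ρ → (7,5,-3)
river: ρ → (-3,7,5)
river: ρ → (5,3,-5)
ρ-cycle length = 14 (tail of 0 descent steps not counted)

14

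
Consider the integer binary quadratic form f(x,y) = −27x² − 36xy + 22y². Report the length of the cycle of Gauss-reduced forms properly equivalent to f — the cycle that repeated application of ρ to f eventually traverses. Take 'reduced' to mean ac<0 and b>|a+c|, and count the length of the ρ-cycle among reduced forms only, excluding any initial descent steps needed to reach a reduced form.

D = 3672, ⌊√D⌋ = 60
descent: ρ → (22,36,-27)  [lands on river]
river: ρ → (-27,18,31)
river: ρ → (31,44,-14)
river: ρ → (-14,40,37)
river: ρ → (37,34,-17)
river: ρ → (-17,34,37)
river: ρ → (37,40,-14)
river: ρ → (-14,44,31)
river: ρ → (31,18,-27)
river: ρ → (-27,36,22)
river: ρ → (22,52,-11)
river: ρ → (-11,58,7)
river: ρ → (7,54,-27)
river: ρ → (-27,54,7)
river: ρ → (7,58,-11)
river: ρ → (-11,52,22)
ρ-cycle length = 16 (tail of 1 descent step not counted)

16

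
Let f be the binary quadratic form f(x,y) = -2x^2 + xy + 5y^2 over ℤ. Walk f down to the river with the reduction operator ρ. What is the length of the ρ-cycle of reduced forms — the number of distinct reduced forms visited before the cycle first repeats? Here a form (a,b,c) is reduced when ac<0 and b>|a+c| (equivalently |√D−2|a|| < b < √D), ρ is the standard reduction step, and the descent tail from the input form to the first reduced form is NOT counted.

D = 41, ⌊√D⌋ = 6
descent: ρ → (5,-1,-2)
descent: ρ → (-2,5,2)  [lands on river]
river: ρ → (2,3,-4)
river: ρ → (-4,5,1)
river: ρ → (1,5,-4)
river: ρ → (-4,3,2)
river: ρ → (2,5,-2)
river: ρ → (-2,3,4)
river: ρ → (4,5,-1)
river: ρ → (-1,5,4)
river: ρ → (4,3,-2)
ρ-cycle length = 10 (tail of 2 descent steps not counted)

10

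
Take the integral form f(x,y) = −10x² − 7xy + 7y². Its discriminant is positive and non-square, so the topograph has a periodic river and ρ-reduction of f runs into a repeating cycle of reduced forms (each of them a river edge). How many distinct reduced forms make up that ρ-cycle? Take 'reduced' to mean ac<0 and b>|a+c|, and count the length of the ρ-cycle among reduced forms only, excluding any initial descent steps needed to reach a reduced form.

D = 329, ⌊√D⌋ = 18
descent: ρ → (7,7,-10)  [lands on river]
river: ρ → (-10,13,4)
river: ρ → (4,11,-13)
river: ρ → (-13,15,2)
river: ρ → (2,17,-5)
river: ρ → (-5,13,8)
river: ρ → (8,3,-10)
river: ρ → (-10,17,1)
river: ρ → (1,17,-10)
river: ρ → (-10,3,8)
river: ρ → (8,13,-5)
river: ρ → (-5,17,2)
river: ρ → (2,15,-13)
river: ρ → (-13,11,4)
river: ρ → (4,13,-10)
river: ρ → (-10,7,7)
ρ-cycle length = 16 (tail of 1 descent step not counted)

16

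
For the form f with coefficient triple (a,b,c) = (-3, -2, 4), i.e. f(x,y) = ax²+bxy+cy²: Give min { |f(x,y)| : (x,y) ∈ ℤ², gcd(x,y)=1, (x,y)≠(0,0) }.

descent: ρ → (4,2,-3)  [lands on river]
river: ρ → (-3,4,3)
river: ρ → (3,2,-4)
river: ρ → (-4,6,1)
river: ρ → (1,6,-4)
river: ρ → (-4,2,3)
river: ρ → (3,4,-3)
river: ρ → (-3,2,4)
river: ρ → (4,6,-1)
river: ρ → (-1,6,4)
closes: descent 1, river 10
min |a| on river = 1

1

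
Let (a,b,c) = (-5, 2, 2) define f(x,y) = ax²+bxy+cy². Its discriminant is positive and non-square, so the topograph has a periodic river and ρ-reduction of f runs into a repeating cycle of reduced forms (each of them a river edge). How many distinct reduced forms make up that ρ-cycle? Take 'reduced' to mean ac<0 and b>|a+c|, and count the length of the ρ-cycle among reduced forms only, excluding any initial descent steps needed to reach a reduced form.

D = 44, ⌊√D⌋ = 6
descent: ρ → (2,6,-1)  [lands on river]
river: ρ → (-1,6,2)
ρ-cycle length = 2 (tail of 1 descent step not counted)

2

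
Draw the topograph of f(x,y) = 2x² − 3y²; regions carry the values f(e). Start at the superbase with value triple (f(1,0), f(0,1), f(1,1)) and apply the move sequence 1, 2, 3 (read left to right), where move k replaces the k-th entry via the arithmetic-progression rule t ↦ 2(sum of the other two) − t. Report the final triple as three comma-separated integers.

start (2,-3,-1) = (f(1,0),f(0,1),f(1,1))
replace slot 1: 2·((-3)+(-1)) − 2 = -10 → (-10,-3,-1)
replace slot 2: 2·((-10)+(-1)) − (-3) = -19 → (-10,-19,-1)
replace slot 3: 2·((-10)+(-19)) − (-1) = -57 → (-10,-19,-57)

-10,-19,-57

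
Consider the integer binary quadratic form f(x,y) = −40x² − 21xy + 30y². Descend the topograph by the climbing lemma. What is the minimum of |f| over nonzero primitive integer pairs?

descent: ρ → (30,21,-40)  [lands on river]
river: ρ → (-40,59,11)
river: ρ → (11,51,-60)
river: ρ → (-60,69,2)
river: ρ → (2,71,-25)
river: ρ → (-25,29,44)
river: ρ → (44,59,-10)
river: ρ → (-10,61,38)
river: ρ → (38,15,-33)
river: ρ → (-33,51,20)
river: ρ → (20,69,-6)
river: ρ → (-6,63,53)
river: ρ → (53,43,-16)
river: ρ → (-16,53,38)
river: ρ → (38,23,-31)
river: ρ → (-31,39,30)
closes: descent 1, river 16
min |a| on river = 2

2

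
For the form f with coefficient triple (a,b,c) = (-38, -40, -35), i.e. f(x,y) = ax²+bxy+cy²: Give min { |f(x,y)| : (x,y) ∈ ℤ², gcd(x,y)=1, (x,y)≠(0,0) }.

translate: b→-36 (≡40 mod 76), so (38,40,35)→(38,-36,33)
flip: (38,-36,33)→(33,36,38)
translate: b→-30 (≡36 mod 66), so (33,36,38)→(33,-30,35)
reduced (well bottom): (33,-30,35) with a≤c, −a<b≤a
well minimum |f| = |-33| = 33 (negative-definite)

33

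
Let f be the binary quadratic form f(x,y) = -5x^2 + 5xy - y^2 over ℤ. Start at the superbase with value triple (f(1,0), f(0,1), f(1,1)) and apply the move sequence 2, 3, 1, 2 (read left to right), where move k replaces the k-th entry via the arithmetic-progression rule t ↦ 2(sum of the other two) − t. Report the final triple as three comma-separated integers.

start (-5,-1,-1) = (f(1,0),f(0,1),f(1,1))
replace slot 2: 2·((-5)+(-1)) − (-1) = -11 → (-5,-11,-1)
replace slot 3: 2·((-5)+(-11)) − (-1) = -31 → (-5,-11,-31)
replace slot 1: 2·((-11)+(-31)) − (-5) = -79 → (-79,-11,-31)
replace slot 2: 2·((-79)+(-31)) − (-11) = -209 → (-79,-209,-31)

-79,-209,-31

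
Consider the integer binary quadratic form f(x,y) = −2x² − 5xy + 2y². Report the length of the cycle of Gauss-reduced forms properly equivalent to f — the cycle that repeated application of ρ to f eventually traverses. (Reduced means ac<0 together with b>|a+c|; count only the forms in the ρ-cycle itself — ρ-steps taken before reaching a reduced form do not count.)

D = 41, ⌊√D⌋ = 6
descent: ρ → (2,5,-2)  [lands on river]
river: ρ → (-2,3,4)
river: ρ → (4,5,-1)
river: ρ → (-1,5,4)
river: ρ → (4,3,-2)
river: ρ → (-2,5,2)
river: ρ → (2,3,-4)
river: ρ → (-4,5,1)
river: ρ → (1,5,-4)
river: ρ → (-4,3,2)
ρ-cycle length = 10 (tail of 1 descent step not counted)

10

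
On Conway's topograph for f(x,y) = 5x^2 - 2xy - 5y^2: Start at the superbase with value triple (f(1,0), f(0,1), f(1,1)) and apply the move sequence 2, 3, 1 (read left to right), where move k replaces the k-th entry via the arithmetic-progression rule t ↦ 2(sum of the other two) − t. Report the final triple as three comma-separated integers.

start (5,-5,-2) = (f(1,0),f(0,1),f(1,1))
replace slot 2: 2·(5+(-2)) − (-5) = 11 → (5,11,-2)
replace slot 3: 2·(5+11) − (-2) = 34 → (5,11,34)
replace slot 1: 2·(11+34) − 5 = 85 → (85,11,34)

85,11,34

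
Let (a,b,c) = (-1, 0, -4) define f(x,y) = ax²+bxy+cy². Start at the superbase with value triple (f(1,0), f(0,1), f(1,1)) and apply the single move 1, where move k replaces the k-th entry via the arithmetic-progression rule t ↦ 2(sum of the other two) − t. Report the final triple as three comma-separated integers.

start (-1,-4,-5) = (f(1,0),f(0,1),f(1,1))
replace slot 1: 2·((-4)+(-5)) − (-1) = -17 → (-17,-4,-5)

-17,-4,-5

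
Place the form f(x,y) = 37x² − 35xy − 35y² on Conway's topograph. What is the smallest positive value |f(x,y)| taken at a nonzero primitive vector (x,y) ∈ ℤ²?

descent: ρ → (-35,35,37)  [lands on river]
river: ρ → (37,39,-33)
river: ρ → (-33,27,43)
river: ρ → (43,59,-17)
river: ρ → (-17,77,7)
river: ρ → (7,77,-17)
river: ρ → (-17,59,43)
river: ρ → (43,27,-33)
river: ρ → (-33,39,37)
river: ρ → (37,35,-35)
closes: descent 1, river 10
min |a| on river = 7

7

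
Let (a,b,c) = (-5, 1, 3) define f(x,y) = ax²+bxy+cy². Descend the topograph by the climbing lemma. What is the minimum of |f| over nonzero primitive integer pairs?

descent: ρ → (3,5,-3)  [lands on river]
river: ρ → (-3,7,1)
river: ρ → (1,7,-3)
river: ρ → (-3,5,3)
river: ρ → (3,7,-1)
river: ρ → (-1,7,3)
closes: descent 1, river 6
min |a| on river = 1

1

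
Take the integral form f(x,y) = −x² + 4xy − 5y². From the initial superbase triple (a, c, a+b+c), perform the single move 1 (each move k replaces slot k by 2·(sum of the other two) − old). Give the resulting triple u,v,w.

start (-1,-5,-2) = (f(1,0),f(0,1),f(1,1))
replace slot 1: 2·((-5)+(-2)) − (-1) = -13 → (-13,-5,-2)

-13,-5,-2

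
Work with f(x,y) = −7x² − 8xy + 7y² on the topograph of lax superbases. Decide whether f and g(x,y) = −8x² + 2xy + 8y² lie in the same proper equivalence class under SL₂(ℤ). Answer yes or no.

D₁ = 260, D₂ = 260
river cycle of f (length 10): (7, 8, -7), (-7, 6, 8), (8, 10, -5), (-5, 10, 8), (8, 6, -7), (-7, 8, 7), (7, 6, -8), (-8, 10, 5), (5, 10, -8), (-8, 6, 7)
river cycle of g (length 6): (8, 14, -2), (-2, 14, 8), (8, 2, -8), (-8, 14, 2), (2, 14, -8), (-8, 2, 8)
cycles differ ⇒ inequivalent

no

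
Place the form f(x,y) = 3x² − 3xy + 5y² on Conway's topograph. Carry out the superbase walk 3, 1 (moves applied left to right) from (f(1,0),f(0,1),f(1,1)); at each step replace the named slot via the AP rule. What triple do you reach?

start (3,5,5) = (f(1,0),f(0,1),f(1,1))
replace slot 3: 2·(3+5) − 5 = 11 → (3,5,11)
replace slot 1: 2·(5+11) − 3 = 29 → (29,5,11)

29,5,11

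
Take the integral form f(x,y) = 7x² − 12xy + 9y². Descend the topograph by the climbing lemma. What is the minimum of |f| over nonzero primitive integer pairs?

translate: b→2 (≡-12 mod 14), so (7,-12,9)→(7,2,4)
flip: (7,2,4)→(4,-2,7)
reduced (well bottom): (4,-2,7) with a≤c, −a<b≤a
well minimum = a = 4

4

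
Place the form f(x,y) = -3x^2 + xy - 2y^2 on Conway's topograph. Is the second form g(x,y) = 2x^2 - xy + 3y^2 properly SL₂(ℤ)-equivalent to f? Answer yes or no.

D₁ = -23, D₂ = -23
f is negative-definite; reduce −f:
−f: flip: (3,-1,2)→(2,1,3)
−f: reduced (well bottom): (2,1,3) with a≤c, −a<b≤a
flip sign back: reduced form of f is (-2,-1,-3)
g: reduced (well bottom): (2,-1,3) with a≤c, −a<b≤a
reduced forms (-2, -1, -3) vs (2, -1, 3) ⇒ inequivalent

no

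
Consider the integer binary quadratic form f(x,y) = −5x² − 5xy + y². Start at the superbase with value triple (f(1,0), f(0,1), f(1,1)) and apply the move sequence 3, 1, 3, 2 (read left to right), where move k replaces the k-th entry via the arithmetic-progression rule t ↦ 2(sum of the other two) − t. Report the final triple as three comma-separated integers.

start (-5,1,-9) = (f(1,0),f(0,1),f(1,1))
replace slot 3: 2·((-5)+1) − (-9) = 1 → (-5,1,1)
replace slot 1: 2·(1+1) − (-5) = 9 → (9,1,1)
replace slot 3: 2·(9+1) − 1 = 19 → (9,1,19)
replace slot 2: 2·(9+19) − 1 = 55 → (9,55,19)

9,55,19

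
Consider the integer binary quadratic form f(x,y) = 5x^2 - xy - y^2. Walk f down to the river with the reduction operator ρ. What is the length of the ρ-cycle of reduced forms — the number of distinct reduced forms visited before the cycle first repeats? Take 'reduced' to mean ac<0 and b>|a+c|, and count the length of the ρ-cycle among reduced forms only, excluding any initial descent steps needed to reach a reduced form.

D = 21, ⌊√D⌋ = 4
descent: ρ → (-1,3,3)  [lands on river]
river: ρ → (3,3,-1)
ρ-cycle length = 2 (tail of 1 descent step not counted)

2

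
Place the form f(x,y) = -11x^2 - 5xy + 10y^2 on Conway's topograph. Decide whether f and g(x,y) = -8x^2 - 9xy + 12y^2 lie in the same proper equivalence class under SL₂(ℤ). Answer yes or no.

D₁ = 465, D₂ = 465
river cycle of f (length 10): (10, 5, -11), (-11, 17, 4), (4, 15, -15), (-15, 15, 4), (4, 17, -11), (-11, 5, 10), (10, 15, -6), (-6, 21, 1), (1, 21, -6), (-6, 15, 10)
river cycle of g (length 10): (12, 9, -8), (-8, 7, 13), (13, 19, -2), (-2, 21, 3), (3, 21, -2), (-2, 19, 13), (13, 7, -8), (-8, 9, 12), (12, 15, -5), (-5, 15, 12)
cycles differ ⇒ inequivalent

no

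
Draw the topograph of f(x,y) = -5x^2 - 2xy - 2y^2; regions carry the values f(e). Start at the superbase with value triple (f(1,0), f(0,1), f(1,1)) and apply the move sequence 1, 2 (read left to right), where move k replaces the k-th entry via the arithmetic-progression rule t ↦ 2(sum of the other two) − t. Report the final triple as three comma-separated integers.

start (-5,-2,-9) = (f(1,0),f(0,1),f(1,1))
replace slot 1: 2·((-2)+(-9)) − (-5) = -17 → (-17,-2,-9)
replace slot 2: 2·((-17)+(-9)) − (-2) = -50 → (-17,-50,-9)

-17,-50,-9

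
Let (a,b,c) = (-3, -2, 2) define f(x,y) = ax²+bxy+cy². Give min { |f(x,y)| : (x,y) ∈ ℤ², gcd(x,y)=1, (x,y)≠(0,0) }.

descent: ρ → (2,2,-3)  [lands on river]
river: ρ → (-3,4,1)
river: ρ → (1,4,-3)
river: ρ → (-3,2,2)
closes: descent 1, river 4
min |a| on river = 1

1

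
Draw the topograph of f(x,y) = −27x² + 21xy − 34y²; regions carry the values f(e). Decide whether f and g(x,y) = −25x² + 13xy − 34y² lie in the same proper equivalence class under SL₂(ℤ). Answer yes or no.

D₁ = -3231, D₂ = -3231
f is negative-definite; reduce −f:
−f: reduced (well bottom): (27,-21,34) with a≤c, −a<b≤a
flip sign back: reduced form of f is (-27,21,-34)
g is negative-definite; reduce −g:
−g: reduced (well bottom): (25,-13,34) with a≤c, −a<b≤a
flip sign back: reduced form of g is (-25,13,-34)
reduced forms (-27, 21, -34) vs (-25, 13, -34) ⇒ inequivalent

no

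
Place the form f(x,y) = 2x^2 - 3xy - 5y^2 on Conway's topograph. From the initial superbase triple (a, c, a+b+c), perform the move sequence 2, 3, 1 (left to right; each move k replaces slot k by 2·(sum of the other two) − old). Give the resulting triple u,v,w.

start (2,-5,-6) = (f(1,0),f(0,1),f(1,1))
replace slot 2: 2·(2+(-6)) − (-5) = -3 → (2,-3,-6)
replace slot 3: 2·(2+(-3)) − (-6) = 4 → (2,-3,4)
replace slot 1: 2·((-3)+4) − 2 = 0 → (0,-3,4)

0,-3,4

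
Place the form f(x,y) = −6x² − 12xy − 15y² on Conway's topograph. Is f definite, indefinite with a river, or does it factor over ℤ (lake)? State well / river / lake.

D = b²−4ac = (-12)² − 4·(-6)·(-15) = -216
D < 0 ⇒ definite ⇒ every region one sign ⇒ single well

well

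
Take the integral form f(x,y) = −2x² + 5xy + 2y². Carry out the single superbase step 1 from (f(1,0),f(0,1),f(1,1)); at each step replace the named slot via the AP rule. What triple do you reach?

start (-2,2,5) = (f(1,0),f(0,1),f(1,1))
replace slot 1: 2·(2+5) − (-2) = 16 → (16,2,5)

16,2,5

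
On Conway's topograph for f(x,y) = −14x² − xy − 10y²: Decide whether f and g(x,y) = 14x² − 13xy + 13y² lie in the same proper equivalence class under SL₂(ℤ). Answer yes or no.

D₁ = -559, D₂ = -559
f is negative-definite; reduce −f:
−f: flip: (14,1,10)→(10,-1,14)
−f: reduced (well bottom): (10,-1,14) with a≤c, −a<b≤a
flip sign back: reduced form of f is (-10,1,-14)
g: flip: (14,-13,13)→(13,13,14)
g: reduced (well bottom): (13,13,14) with a≤c, −a<b≤a
reduced forms (-10, 1, -14) vs (13, 13, 14) ⇒ inequivalent

no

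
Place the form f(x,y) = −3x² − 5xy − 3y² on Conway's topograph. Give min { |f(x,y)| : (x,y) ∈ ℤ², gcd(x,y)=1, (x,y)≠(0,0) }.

translate: b→-1 (≡5 mod 6), so (3,5,3)→(3,-1,1)
flip: (3,-1,1)→(1,1,3)
reduced (well bottom): (1,1,3) with a≤c, −a<b≤a
well minimum |f| = |-1| = 1 (negative-definite)

1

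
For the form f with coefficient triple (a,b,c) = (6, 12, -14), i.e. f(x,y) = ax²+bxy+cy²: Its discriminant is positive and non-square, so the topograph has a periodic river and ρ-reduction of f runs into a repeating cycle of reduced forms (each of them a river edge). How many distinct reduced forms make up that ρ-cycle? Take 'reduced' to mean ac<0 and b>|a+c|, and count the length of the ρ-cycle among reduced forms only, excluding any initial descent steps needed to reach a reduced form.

D = 480, ⌊√D⌋ = 21
river: ρ → (-14,16,4)
river: ρ → (4,16,-14)
river: ρ → (-14,12,6)
river: ρ → (6,12,-14)
ρ-cycle length = 4 (tail of 0 descent steps not counted)

4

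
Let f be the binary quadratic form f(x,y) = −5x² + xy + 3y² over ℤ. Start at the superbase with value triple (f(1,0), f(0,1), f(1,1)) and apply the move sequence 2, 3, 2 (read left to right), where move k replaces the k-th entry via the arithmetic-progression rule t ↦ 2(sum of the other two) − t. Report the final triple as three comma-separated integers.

start (-5,3,-1) = (f(1,0),f(0,1),f(1,1))
replace slot 2: 2·((-5)+(-1)) − 3 = -15 → (-5,-15,-1)
replace slot 3: 2·((-5)+(-15)) − (-1) = -39 → (-5,-15,-39)
replace slot 2: 2·((-5)+(-39)) − (-15) = -73 → (-5,-73,-39)

-5,-73,-39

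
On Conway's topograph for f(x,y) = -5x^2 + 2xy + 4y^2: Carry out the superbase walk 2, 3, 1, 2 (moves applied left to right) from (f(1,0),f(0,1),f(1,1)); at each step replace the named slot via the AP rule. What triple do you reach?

start (-5,4,1) = (f(1,0),f(0,1),f(1,1))
replace slot 2: 2·((-5)+1) − 4 = -12 → (-5,-12,1)
replace slot 3: 2·((-5)+(-12)) − 1 = -35 → (-5,-12,-35)
replace slot 1: 2·((-12)+(-35)) − (-5) = -89 → (-89,-12,-35)
replace slot 2: 2·((-89)+(-35)) − (-12) = -236 → (-89,-236,-35)

-89,-236,-35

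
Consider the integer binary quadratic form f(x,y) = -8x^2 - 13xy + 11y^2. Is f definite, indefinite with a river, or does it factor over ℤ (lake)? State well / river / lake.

D = b²−4ac = (-13)² − 4·(-8)·11 = 521
D > 0 non-square ⇒ indefinite ⇒ periodic river

river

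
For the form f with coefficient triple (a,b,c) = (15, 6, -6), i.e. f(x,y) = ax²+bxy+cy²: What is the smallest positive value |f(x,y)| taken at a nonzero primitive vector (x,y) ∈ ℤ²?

descent: ρ → (-6,18,3)  [lands on river]
river: ρ → (3,18,-6)
closes: descent 1, river 2
min |a| on river = 3

3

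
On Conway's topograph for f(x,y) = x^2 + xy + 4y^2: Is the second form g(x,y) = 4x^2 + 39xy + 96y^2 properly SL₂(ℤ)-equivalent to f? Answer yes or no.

D₁ = -15, D₂ = -15
f: reduced (well bottom): (1,1,4) with a≤c, −a<b≤a
g: translate: b→-1 (≡39 mod 8), so (4,39,96)→(4,-1,1)
g: flip: (4,-1,1)→(1,1,4)
g: reduced (well bottom): (1,1,4) with a≤c, −a<b≤a
reduced forms (1, 1, 4) vs (1, 1, 4) ⇒ equivalent

yes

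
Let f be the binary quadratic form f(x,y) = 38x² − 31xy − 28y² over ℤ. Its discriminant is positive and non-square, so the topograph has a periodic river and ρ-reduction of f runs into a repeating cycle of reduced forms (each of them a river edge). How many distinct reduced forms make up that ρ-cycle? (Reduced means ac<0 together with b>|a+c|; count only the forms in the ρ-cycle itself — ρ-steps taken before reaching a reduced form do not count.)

D = 5217, ⌊√D⌋ = 72
descent: ρ → (-28,31,38)  [lands on river]
river: ρ → (38,45,-21)
river: ρ → (-21,39,44)
river: ρ → (44,49,-16)
river: ρ → (-16,47,47)
river: ρ → (47,47,-16)
river: ρ → (-16,49,44)
river: ρ → (44,39,-21)
river: ρ → (-21,45,38)
river: ρ → (38,31,-28)
river: ρ → (-28,25,41)
river: ρ → (41,57,-12)
river: ρ → (-12,63,26)
river: ρ → (26,41,-34)
river: ρ → (-34,27,33)
river: ρ → (33,39,-28)
river: ρ → (-28,17,44)
river: ρ → (44,71,-1)
river: ρ → (-1,71,44)
river: ρ → (44,17,-28)
river: ρ → (-28,39,33)
river: ρ → (33,27,-34)
river: ρ → (-34,41,26)
river: ρ → (26,63,-12)
river: ρ → (-12,57,41)
river: ρ → (41,25,-28)
ρ-cycle length = 26 (tail of 1 descent step not counted)

26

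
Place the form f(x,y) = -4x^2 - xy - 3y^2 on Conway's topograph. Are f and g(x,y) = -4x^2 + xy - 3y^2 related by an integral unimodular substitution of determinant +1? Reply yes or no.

D₁ = -47, D₂ = -47
f is negative-definite; reduce −f:
−f: flip: (4,1,3)→(3,-1,4)
−f: reduced (well bottom): (3,-1,4) with a≤c, −a<b≤a
flip sign back: reduced form of f is (-3,1,-4)
g is negative-definite; reduce −g:
−g: flip: (4,-1,3)→(3,1,4)
−g: reduced (well bottom): (3,1,4) with a≤c, −a<b≤a
flip sign back: reduced form of g is (-3,-1,-4)
reduced forms (-3, 1, -4) vs (-3, -1, -4) ⇒ inequivalent

no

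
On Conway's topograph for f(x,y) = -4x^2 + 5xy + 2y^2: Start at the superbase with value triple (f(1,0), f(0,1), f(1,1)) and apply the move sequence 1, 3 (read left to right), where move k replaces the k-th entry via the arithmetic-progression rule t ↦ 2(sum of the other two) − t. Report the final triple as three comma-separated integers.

start (-4,2,3) = (f(1,0),f(0,1),f(1,1))
replace slot 1: 2·(2+3) − (-4) = 14 → (14,2,3)
replace slot 3: 2·(14+2) − 3 = 29 → (14,2,29)

14,2,29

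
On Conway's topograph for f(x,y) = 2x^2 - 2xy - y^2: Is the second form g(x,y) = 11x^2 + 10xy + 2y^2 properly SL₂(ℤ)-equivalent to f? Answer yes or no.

D₁ = 12, D₂ = 12
river cycle of f (length 2): (-1, 2, 2), (2, 2, -1)
river cycle of g (length 2): (2, 2, -1), (-1, 2, 2)
cycles coincide ⇒ equivalent

yes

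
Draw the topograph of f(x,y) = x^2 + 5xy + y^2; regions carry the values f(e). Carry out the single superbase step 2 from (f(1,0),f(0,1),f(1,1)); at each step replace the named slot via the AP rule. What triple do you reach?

start (1,1,7) = (f(1,0),f(0,1),f(1,1))
replace slot 2: 2·(1+7) − 1 = 15 → (1,15,7)

1,15,7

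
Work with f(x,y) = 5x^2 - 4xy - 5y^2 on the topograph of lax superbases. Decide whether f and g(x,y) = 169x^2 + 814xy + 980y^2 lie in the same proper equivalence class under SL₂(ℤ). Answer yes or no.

D₁ = 116, D₂ = 116
river cycle of f (length 10): (-5, 4, 5), (5, 6, -4), (-4, 10, 1), (1, 10, -4), (-4, 6, 5), (5, 4, -5), (-5, 6, 4), (4, 10, -1), (-1, 10, 4), (4, 6, -5)
river cycle of g (length 10): (5, 6, -4), (-4, 10, 1), (1, 10, -4), (-4, 6, 5), (5, 4, -5), (-5, 6, 4), (4, 10, -1), (-1, 10, 4), (4, 6, -5), (-5, 4, 5)
cycles coincide ⇒ equivalent

yes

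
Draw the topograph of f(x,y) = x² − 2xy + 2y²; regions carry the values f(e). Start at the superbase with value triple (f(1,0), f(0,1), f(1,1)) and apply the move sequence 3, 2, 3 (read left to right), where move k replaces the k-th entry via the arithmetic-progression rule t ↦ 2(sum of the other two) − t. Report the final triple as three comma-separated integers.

start (1,2,1) = (f(1,0),f(0,1),f(1,1))
replace slot 3: 2·(1+2) − 1 = 5 → (1,2,5)
replace slot 2: 2·(1+5) − 2 = 10 → (1,10,5)
replace slot 3: 2·(1+10) − 5 = 17 → (1,10,17)

1,10,17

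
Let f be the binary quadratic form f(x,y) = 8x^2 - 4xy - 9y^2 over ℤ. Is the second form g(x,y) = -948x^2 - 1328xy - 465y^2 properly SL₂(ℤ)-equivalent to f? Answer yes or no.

D₁ = 304, D₂ = 304
river cycle of f (length 12): (-9, 4, 8), (8, 12, -5), (-5, 8, 12), (12, 16, -1), (-1, 16, 12), (12, 8, -5), (-5, 12, 8), (8, 4, -9), (-9, 14, 3), (3, 16, -4), … (2 more)
river cycle of g (length 12): (-9, 4, 8), (8, 12, -5), (-5, 8, 12), (12, 16, -1), (-1, 16, 12), (12, 8, -5), (-5, 12, 8), (8, 4, -9), (-9, 14, 3), (3, 16, -4), … (2 more)
cycles coincide ⇒ equivalent

yes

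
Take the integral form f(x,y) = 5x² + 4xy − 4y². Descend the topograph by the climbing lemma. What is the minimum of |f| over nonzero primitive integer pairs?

river: ρ → (-4,4,5)
river: ρ → (5,6,-3)
river: ρ → (-3,6,5)
river: ρ → (5,4,-4)
closes: descent 0, river 4
min |a| on river = 3

3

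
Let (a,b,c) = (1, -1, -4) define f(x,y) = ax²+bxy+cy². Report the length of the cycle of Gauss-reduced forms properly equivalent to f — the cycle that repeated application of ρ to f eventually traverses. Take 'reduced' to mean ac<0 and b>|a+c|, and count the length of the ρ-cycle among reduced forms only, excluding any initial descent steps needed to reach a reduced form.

D = 17, ⌊√D⌋ = 4
descent: ρ → (-4,1,1)
descent: ρ → (1,3,-2)  [lands on river]
river: ρ → (-2,1,2)
river: ρ → (2,3,-1)
river: ρ → (-1,3,2)
river: ρ → (2,1,-2)
river: ρ → (-2,3,1)
ρ-cycle length = 6 (tail of 2 descent steps not counted)

6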